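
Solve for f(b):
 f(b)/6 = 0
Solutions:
 f(b) = 0


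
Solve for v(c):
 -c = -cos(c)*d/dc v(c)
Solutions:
 v(c) = C1 + Integral(c/cos(c), c)


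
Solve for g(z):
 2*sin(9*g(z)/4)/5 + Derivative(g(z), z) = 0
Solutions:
 2*z/5 + 2*log(cos(9*g(z)/4) - 1)/9 - 2*log(cos(9*g(z)/4) + 1)/9 = C1


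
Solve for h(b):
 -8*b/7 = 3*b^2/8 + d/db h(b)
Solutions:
 h(b) = C1 - b^3/8 - 4*b^2/7


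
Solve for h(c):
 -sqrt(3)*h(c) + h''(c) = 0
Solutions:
 h(c) = C1*exp(-3^(1/4)*c) + C2*exp(3^(1/4)*c)


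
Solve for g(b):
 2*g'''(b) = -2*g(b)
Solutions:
 g(b) = C3*exp(-b) + (C1*sin(sqrt(3)*b/2) + C2*cos(sqrt(3)*b/2))*exp(b/2)


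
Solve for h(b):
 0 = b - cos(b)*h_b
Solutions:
 h(b) = C1 + Integral(b/cos(b), b)


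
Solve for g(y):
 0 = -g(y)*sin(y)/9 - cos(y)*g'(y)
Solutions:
 g(y) = C1*cos(y)^(1/9)


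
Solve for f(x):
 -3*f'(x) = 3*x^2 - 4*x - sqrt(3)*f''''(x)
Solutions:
 f(x) = C1 + C4*exp(3^(1/6)*x) - x^3/3 + 2*x^2/3 + (C2*sin(3^(2/3)*x/2) + C3*cos(3^(2/3)*x/2))*exp(-3^(1/6)*x/2)


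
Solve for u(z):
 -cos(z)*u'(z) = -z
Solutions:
 u(z) = C1 + Integral(z/cos(z), z)


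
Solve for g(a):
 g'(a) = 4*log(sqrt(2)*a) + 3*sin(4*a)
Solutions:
 g(a) = C1 + 4*a*log(a) - 4*a + 2*a*log(2) - 3*cos(4*a)/4


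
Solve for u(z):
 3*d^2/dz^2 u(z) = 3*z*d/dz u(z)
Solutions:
 u(z) = C1 + C2*erfi(sqrt(2)*z/2)


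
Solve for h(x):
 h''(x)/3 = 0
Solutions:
 h(x) = C1 + C2*x


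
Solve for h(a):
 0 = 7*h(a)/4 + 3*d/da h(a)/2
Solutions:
 h(a) = C1*exp(-7*a/6)


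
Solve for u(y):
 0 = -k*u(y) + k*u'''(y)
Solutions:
 u(y) = C3*exp(y) + (C1*sin(sqrt(3)*y/2) + C2*cos(sqrt(3)*y/2))*exp(-y/2)


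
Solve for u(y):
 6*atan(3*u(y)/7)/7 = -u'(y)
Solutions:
 Integral(1/atan(3*_y/7), (_y, u(y))) = C1 - 6*y/7


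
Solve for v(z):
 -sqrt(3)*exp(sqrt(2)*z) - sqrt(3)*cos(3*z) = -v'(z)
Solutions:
 v(z) = C1 + sqrt(6)*exp(sqrt(2)*z)/2 + sqrt(3)*sin(3*z)/3


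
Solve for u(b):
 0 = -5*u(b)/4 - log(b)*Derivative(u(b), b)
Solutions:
 u(b) = C1*exp(-5*li(b)/4)


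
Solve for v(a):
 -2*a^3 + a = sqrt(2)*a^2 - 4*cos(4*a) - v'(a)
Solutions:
 v(a) = C1 + a^4/2 + sqrt(2)*a^3/3 - a^2/2 - sin(4*a)


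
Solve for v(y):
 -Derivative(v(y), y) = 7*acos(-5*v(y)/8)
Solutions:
 Integral(1/acos(-5*_y/8), (_y, v(y))) = C1 - 7*y


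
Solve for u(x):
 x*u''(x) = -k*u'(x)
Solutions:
 u(x) = C1 + x^(1 - re(k))*(C2*sin(log(x)*Abs(im(k))) + C3*cos(log(x)*im(k)))


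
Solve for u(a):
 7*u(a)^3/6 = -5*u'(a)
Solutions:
 u(a) = -sqrt(15)*sqrt(-1/(C1 - 7*a))
 u(a) = sqrt(15)*sqrt(-1/(C1 - 7*a))


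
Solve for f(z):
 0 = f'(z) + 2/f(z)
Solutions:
 f(z) = -sqrt(C1 - 4*z)
 f(z) = sqrt(C1 - 4*z)


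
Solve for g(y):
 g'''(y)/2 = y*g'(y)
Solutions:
 g(y) = C1 + Integral(C2*airyai(2^(1/3)*y) + C3*airybi(2^(1/3)*y), y)


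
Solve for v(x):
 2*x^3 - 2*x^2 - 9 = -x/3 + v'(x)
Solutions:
 v(x) = C1 + x^4/2 - 2*x^3/3 + x^2/6 - 9*x


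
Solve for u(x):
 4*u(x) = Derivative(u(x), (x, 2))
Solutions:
 u(x) = C1*exp(-2*x) + C2*exp(2*x)


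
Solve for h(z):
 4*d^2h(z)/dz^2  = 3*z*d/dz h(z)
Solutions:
 h(z) = C1 + C2*erfi(sqrt(6)*z/4)


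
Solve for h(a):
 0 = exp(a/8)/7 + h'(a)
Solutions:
 h(a) = C1 - 8*exp(a/8)/7


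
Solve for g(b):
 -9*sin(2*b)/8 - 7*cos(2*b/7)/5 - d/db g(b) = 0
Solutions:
 g(b) = C1 - 49*sin(2*b/7)/10 + 9*cos(2*b)/16


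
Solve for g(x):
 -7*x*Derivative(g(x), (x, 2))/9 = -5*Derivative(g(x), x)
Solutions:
 g(x) = C1 + C2*x^(52/7)


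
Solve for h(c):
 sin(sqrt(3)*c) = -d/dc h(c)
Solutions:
 h(c) = C1 + sqrt(3)*cos(sqrt(3)*c)/3


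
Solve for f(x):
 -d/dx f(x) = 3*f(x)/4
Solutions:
 f(x) = C1*exp(-3*x/4)


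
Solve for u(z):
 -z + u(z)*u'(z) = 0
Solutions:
 u(z) = -sqrt(C1 + z^2)
 u(z) = sqrt(C1 + z^2)


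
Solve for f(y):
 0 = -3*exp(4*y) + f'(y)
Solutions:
 f(y) = C1 + 3*exp(4*y)/4


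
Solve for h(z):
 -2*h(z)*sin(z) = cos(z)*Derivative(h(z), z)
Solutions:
 h(z) = C1*cos(z)^2


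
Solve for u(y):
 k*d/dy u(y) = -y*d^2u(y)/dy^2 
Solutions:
 u(y) = C1 + y^(1 - re(k))*(C2*sin(log(y)*Abs(im(k))) + C3*cos(log(y)*im(k)))


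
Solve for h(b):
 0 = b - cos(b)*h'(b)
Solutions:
 h(b) = C1 + Integral(b/cos(b), b)


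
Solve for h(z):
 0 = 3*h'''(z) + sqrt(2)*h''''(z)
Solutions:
 h(z) = C1 + C2*z + C3*z^2 + C4*exp(-3*sqrt(2)*z/2)


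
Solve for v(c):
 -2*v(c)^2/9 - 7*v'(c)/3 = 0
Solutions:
 v(c) = 21/(C1 + 2*c)


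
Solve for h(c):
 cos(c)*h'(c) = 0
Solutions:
 h(c) = C1


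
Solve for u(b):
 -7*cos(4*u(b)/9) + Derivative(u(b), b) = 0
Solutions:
 -7*b - 9*log(sin(4*u(b)/9) - 1)/8 + 9*log(sin(4*u(b)/9) + 1)/8 = C1


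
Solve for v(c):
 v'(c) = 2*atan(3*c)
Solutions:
 v(c) = C1 + 2*c*atan(3*c) - log(9*c^2 + 1)/3


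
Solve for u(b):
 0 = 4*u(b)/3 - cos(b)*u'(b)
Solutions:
 u(b) = C1*(sin(b) + 1)^(2/3)/(sin(b) - 1)^(2/3)


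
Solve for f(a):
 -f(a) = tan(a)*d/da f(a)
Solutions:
 f(a) = C1/sin(a)


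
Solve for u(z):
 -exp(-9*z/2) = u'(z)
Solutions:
 u(z) = C1 + 2*exp(-9*z/2)/9


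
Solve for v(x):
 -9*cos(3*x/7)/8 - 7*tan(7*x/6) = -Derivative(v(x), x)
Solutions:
 v(x) = C1 - 6*log(cos(7*x/6)) + 21*sin(3*x/7)/8


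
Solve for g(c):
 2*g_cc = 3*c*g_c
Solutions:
 g(c) = C1 + C2*erfi(sqrt(3)*c/2)


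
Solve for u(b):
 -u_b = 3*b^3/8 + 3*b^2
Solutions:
 u(b) = C1 - 3*b^4/32 - b^3


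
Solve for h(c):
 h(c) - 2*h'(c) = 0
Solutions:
 h(c) = C1*exp(c/2)


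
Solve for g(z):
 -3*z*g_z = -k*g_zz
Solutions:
 g(z) = C1 + C2*erf(sqrt(6)*z*sqrt(-1/k)/2)/sqrt(-1/k)


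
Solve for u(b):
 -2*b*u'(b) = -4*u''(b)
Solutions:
 u(b) = C1 + C2*erfi(b/2)


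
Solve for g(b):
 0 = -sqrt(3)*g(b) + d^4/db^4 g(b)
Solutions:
 g(b) = C1*exp(-3^(1/8)*b) + C2*exp(3^(1/8)*b) + C3*sin(3^(1/8)*b) + C4*cos(3^(1/8)*b)


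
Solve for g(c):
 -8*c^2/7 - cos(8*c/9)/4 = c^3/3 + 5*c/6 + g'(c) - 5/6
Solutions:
 g(c) = C1 - c^4/12 - 8*c^3/21 - 5*c^2/12 + 5*c/6 - 9*sin(8*c/9)/32


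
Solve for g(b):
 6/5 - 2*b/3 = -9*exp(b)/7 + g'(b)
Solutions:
 g(b) = C1 - b^2/3 + 6*b/5 + 9*exp(b)/7


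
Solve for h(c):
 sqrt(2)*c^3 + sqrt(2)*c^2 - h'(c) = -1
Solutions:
 h(c) = C1 + sqrt(2)*c^4/4 + sqrt(2)*c^3/3 + c


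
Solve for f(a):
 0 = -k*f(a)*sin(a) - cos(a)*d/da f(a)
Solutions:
 f(a) = C1*exp(k*log(cos(a)))


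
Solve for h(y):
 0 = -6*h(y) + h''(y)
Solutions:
 h(y) = C1*exp(-sqrt(6)*y) + C2*exp(sqrt(6)*y)


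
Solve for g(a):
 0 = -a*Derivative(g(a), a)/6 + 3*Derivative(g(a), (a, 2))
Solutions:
 g(a) = C1 + C2*erfi(a/6)


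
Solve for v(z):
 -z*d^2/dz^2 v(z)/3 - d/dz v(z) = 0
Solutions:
 v(z) = C1 + C2/z^2


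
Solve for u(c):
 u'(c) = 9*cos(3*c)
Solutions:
 u(c) = C1 + 3*sin(3*c)


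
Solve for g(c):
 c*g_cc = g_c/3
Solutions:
 g(c) = C1 + C2*c^(4/3)


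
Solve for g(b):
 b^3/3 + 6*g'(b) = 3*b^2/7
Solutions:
 g(b) = C1 - b^4/72 + b^3/42


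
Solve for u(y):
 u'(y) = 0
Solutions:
 u(y) = C1


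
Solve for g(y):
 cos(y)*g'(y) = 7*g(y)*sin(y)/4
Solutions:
 g(y) = C1/cos(y)^(7/4)


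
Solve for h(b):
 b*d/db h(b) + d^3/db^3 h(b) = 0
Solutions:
 h(b) = C1 + Integral(C2*airyai(-b) + C3*airybi(-b), b)


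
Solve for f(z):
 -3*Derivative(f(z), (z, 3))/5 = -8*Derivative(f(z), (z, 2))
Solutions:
 f(z) = C1 + C2*z + C3*exp(40*z/3)


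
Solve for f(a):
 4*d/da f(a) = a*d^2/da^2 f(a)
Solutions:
 f(a) = C1 + C2*a^5


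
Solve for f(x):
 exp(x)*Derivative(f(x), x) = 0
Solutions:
 f(x) = C1


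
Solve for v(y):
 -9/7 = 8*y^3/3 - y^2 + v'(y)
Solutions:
 v(y) = C1 - 2*y^4/3 + y^3/3 - 9*y/7


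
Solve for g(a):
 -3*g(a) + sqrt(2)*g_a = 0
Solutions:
 g(a) = C1*exp(3*sqrt(2)*a/2)


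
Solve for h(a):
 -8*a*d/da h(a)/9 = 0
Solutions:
 h(a) = C1


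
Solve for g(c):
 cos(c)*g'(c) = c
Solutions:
 g(c) = C1 + Integral(c/cos(c), c)


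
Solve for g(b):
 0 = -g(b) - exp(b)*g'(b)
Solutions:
 g(b) = C1*exp(exp(-b))


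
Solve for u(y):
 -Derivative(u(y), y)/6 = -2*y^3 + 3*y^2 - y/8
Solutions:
 u(y) = C1 + 3*y^4 - 6*y^3 + 3*y^2/8


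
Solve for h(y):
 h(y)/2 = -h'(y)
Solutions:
 h(y) = C1*exp(-y/2)


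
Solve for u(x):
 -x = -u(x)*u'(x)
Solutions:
 u(x) = -sqrt(C1 + x^2)
 u(x) = sqrt(C1 + x^2)


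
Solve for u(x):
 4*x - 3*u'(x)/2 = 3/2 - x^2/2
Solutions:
 u(x) = C1 + x^3/9 + 4*x^2/3 - x


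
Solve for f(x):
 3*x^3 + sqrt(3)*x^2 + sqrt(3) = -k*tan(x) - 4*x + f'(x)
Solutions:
 f(x) = C1 - k*log(cos(x)) + 3*x^4/4 + sqrt(3)*x^3/3 + 2*x^2 + sqrt(3)*x


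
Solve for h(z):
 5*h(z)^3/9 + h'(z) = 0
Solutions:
 h(z) = -3*sqrt(2)*sqrt(-1/(C1 - 5*z))/2
 h(z) = 3*sqrt(2)*sqrt(-1/(C1 - 5*z))/2


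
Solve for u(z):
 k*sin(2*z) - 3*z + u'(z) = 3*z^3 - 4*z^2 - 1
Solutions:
 u(z) = C1 + k*cos(2*z)/2 + 3*z^4/4 - 4*z^3/3 + 3*z^2/2 - z


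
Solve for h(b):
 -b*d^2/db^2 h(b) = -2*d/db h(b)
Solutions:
 h(b) = C1 + C2*b^3


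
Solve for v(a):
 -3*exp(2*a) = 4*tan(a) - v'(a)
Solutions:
 v(a) = C1 + 3*exp(2*a)/2 - 4*log(cos(a))


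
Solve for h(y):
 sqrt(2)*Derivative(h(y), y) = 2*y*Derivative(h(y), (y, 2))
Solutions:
 h(y) = C1 + C2*y^(sqrt(2)/2 + 1)


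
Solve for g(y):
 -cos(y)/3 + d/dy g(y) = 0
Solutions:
 g(y) = C1 + sin(y)/3


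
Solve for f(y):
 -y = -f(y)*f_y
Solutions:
 f(y) = -sqrt(C1 + y^2)
 f(y) = sqrt(C1 + y^2)


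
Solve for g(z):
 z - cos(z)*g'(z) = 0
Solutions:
 g(z) = C1 + Integral(z/cos(z), z)


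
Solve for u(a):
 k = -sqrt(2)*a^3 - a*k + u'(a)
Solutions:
 u(a) = C1 + sqrt(2)*a^4/4 + a^2*k/2 + a*k


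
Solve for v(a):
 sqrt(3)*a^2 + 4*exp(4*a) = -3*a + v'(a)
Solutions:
 v(a) = C1 + sqrt(3)*a^3/3 + 3*a^2/2 + exp(4*a)


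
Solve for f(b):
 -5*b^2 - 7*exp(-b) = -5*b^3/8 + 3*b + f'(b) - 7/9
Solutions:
 f(b) = C1 + 5*b^4/32 - 5*b^3/3 - 3*b^2/2 + 7*b/9 + 7*exp(-b)


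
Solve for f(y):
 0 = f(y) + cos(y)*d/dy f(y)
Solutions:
 f(y) = C1*sqrt(sin(y) - 1)/sqrt(sin(y) + 1)


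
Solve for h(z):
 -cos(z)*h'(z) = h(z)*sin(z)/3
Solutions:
 h(z) = C1*cos(z)^(1/3)


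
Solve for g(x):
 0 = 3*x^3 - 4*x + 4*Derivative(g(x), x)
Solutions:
 g(x) = C1 - 3*x^4/16 + x^2/2


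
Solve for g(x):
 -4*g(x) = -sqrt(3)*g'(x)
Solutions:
 g(x) = C1*exp(4*sqrt(3)*x/3)


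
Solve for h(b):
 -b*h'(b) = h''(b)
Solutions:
 h(b) = C1 + C2*erf(sqrt(2)*b/2)


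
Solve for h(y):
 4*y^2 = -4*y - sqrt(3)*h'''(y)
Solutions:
 h(y) = C1 + C2*y + C3*y^2 - sqrt(3)*y^5/45 - sqrt(3)*y^4/18


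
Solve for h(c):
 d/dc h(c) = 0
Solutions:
 h(c) = C1


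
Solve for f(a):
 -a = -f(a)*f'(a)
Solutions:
 f(a) = -sqrt(C1 + a^2)
 f(a) = sqrt(C1 + a^2)


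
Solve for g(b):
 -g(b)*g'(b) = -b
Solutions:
 g(b) = -sqrt(C1 + b^2)
 g(b) = sqrt(C1 + b^2)


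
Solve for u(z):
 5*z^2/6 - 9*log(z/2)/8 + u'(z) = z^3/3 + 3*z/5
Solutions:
 u(z) = C1 + z^4/12 - 5*z^3/18 + 3*z^2/10 + 9*z*log(z)/8 - 9*z/8 - 9*z*log(2)/8


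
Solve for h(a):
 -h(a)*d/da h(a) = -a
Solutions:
 h(a) = -sqrt(C1 + a^2)
 h(a) = sqrt(C1 + a^2)


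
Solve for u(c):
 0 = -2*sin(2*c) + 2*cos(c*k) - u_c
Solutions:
 u(c) = C1 + cos(2*c) + 2*sin(c*k)/k


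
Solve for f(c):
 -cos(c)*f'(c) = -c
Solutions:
 f(c) = C1 + Integral(c/cos(c), c)


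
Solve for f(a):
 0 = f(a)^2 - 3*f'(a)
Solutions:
 f(a) = -3/(C1 + a)


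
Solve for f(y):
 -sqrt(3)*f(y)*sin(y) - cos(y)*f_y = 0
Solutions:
 f(y) = C1*cos(y)^(sqrt(3))


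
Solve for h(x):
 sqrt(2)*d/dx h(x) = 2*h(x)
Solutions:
 h(x) = C1*exp(sqrt(2)*x)


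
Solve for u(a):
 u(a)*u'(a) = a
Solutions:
 u(a) = -sqrt(C1 + a^2)
 u(a) = sqrt(C1 + a^2)


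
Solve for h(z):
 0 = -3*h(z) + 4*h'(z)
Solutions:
 h(z) = C1*exp(3*z/4)


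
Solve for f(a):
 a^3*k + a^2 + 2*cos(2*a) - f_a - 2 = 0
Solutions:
 f(a) = C1 + a^4*k/4 + a^3/3 - 2*a + 2*sin(a)*cos(a)


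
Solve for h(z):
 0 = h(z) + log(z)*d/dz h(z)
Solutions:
 h(z) = C1*exp(-li(z))


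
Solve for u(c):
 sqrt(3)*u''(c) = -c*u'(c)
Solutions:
 u(c) = C1 + C2*erf(sqrt(2)*3^(3/4)*c/6)


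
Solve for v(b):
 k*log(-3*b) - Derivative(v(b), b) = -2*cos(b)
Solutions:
 v(b) = C1 + b*k*(log(-b) - 1) + b*k*log(3) + 2*sin(b)


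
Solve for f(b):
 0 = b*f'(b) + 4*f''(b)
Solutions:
 f(b) = C1 + C2*erf(sqrt(2)*b/4)


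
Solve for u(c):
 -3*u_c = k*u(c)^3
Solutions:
 u(c) = -sqrt(6)*sqrt(-1/(C1 - c*k))/2
 u(c) = sqrt(6)*sqrt(-1/(C1 - c*k))/2


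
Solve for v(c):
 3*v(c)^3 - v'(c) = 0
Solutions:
 v(c) = -sqrt(2)*sqrt(-1/(C1 + 3*c))/2
 v(c) = sqrt(2)*sqrt(-1/(C1 + 3*c))/2


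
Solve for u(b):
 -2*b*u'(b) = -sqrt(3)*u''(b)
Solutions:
 u(b) = C1 + C2*erfi(3^(3/4)*b/3)


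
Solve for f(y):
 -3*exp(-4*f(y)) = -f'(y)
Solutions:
 f(y) = log(-I*(C1 + 12*y)^(1/4))
 f(y) = log(I*(C1 + 12*y)^(1/4))
 f(y) = log(-(C1 + 12*y)^(1/4))
 f(y) = log(C1 + 12*y)/4


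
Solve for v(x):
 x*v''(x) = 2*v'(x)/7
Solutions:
 v(x) = C1 + C2*x^(9/7)


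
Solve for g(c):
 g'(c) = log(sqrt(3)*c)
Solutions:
 g(c) = C1 + c*log(c) - c + c*log(3)/2


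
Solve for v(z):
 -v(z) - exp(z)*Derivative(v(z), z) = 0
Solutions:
 v(z) = C1*exp(exp(-z))


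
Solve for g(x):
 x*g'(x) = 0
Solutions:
 g(x) = C1


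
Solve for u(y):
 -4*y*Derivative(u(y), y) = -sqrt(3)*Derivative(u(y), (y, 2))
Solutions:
 u(y) = C1 + C2*erfi(sqrt(2)*3^(3/4)*y/3)


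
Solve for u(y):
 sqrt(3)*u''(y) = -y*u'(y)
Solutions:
 u(y) = C1 + C2*erf(sqrt(2)*3^(3/4)*y/6)


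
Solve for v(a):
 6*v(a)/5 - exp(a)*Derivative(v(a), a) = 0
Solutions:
 v(a) = C1*exp(-6*exp(-a)/5)


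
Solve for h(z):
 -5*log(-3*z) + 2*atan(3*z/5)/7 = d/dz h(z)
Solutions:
 h(z) = C1 - 5*z*log(-z) + 2*z*atan(3*z/5)/7 - 5*z*log(3) + 5*z - 5*log(9*z^2 + 25)/21


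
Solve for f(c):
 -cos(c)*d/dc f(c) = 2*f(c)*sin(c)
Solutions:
 f(c) = C1*cos(c)^2


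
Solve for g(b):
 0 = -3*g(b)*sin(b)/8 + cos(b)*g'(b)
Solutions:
 g(b) = C1/cos(b)^(3/8)


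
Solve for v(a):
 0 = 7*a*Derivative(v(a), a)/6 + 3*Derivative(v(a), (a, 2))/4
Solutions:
 v(a) = C1 + C2*erf(sqrt(7)*a/3)


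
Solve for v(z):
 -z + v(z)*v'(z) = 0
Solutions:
 v(z) = -sqrt(C1 + z^2)
 v(z) = sqrt(C1 + z^2)


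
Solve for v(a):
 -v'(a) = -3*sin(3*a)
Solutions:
 v(a) = C1 - cos(3*a)


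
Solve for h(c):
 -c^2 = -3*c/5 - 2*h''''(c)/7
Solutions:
 h(c) = C1 + C2*c + C3*c^2 + C4*c^3 + 7*c^6/720 - 7*c^5/400


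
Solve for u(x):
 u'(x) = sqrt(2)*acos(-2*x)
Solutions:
 u(x) = C1 + sqrt(2)*(x*acos(-2*x) + sqrt(1 - 4*x^2)/2)


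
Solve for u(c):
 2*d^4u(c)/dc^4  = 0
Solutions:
 u(c) = C1 + C2*c + C3*c^2 + C4*c^3


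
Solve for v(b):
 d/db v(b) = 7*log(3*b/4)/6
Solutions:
 v(b) = C1 + 7*b*log(b)/6 - 7*b*log(2)/3 - 7*b/6 + 7*b*log(3)/6


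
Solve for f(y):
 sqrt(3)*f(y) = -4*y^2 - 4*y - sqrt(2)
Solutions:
 f(y) = -4*sqrt(3)*y^2/3 - 4*sqrt(3)*y/3 - sqrt(6)/3


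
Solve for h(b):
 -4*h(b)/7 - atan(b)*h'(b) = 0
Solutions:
 h(b) = C1*exp(-4*Integral(1/atan(b), b)/7)


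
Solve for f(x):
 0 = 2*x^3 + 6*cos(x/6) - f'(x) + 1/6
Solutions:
 f(x) = C1 + x^4/2 + x/6 + 36*sin(x/6)


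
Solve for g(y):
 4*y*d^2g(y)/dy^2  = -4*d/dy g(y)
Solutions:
 g(y) = C1 + C2*log(y)


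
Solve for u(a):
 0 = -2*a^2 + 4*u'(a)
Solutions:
 u(a) = C1 + a^3/6


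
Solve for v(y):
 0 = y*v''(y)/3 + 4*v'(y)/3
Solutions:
 v(y) = C1 + C2/y^3


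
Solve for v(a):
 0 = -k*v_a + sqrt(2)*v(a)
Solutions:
 v(a) = C1*exp(sqrt(2)*a/k)


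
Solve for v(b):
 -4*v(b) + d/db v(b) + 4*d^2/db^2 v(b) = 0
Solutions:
 v(b) = C1*exp(b*(-1 + sqrt(65))/8) + C2*exp(-b*(1 + sqrt(65))/8)


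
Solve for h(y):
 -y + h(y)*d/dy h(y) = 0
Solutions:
 h(y) = -sqrt(C1 + y^2)
 h(y) = sqrt(C1 + y^2)


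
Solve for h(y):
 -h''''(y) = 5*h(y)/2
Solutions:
 h(y) = (C1*sin(10^(1/4)*y/2) + C2*cos(10^(1/4)*y/2))*exp(-10^(1/4)*y/2) + (C3*sin(10^(1/4)*y/2) + C4*cos(10^(1/4)*y/2))*exp(10^(1/4)*y/2)


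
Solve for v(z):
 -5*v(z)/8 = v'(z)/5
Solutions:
 v(z) = C1*exp(-25*z/8)


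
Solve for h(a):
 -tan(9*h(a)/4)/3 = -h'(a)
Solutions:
 h(a) = -4*asin(C1*exp(3*a/4))/9 + 4*pi/9
 h(a) = 4*asin(C1*exp(3*a/4))/9


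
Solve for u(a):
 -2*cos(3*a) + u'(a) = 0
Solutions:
 u(a) = C1 + 2*sin(3*a)/3


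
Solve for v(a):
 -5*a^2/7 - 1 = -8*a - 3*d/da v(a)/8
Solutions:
 v(a) = C1 + 40*a^3/63 - 32*a^2/3 + 8*a/3


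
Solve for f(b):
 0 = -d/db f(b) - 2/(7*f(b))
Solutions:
 f(b) = -sqrt(C1 - 28*b)/7
 f(b) = sqrt(C1 - 28*b)/7


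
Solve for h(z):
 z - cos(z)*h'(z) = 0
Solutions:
 h(z) = C1 + Integral(z/cos(z), z)


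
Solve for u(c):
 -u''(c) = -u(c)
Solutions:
 u(c) = C1*exp(-c) + C2*exp(c)


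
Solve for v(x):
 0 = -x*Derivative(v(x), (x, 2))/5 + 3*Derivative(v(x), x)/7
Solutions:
 v(x) = C1 + C2*x^(22/7)


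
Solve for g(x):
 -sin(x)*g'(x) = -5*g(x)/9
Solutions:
 g(x) = C1*(cos(x) - 1)^(5/18)/(cos(x) + 1)^(5/18)


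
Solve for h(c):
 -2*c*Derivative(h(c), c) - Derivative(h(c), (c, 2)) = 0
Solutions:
 h(c) = C1 + C2*erf(c)


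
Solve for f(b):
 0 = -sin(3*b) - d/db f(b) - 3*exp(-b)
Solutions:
 f(b) = C1 + cos(3*b)/3 + 3*exp(-b)


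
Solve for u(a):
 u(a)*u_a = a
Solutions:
 u(a) = -sqrt(C1 + a^2)
 u(a) = sqrt(C1 + a^2)


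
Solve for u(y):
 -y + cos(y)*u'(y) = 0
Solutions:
 u(y) = C1 + Integral(y/cos(y), y)


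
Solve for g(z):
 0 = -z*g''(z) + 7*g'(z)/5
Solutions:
 g(z) = C1 + C2*z^(12/5)


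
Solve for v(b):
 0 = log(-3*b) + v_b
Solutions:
 v(b) = C1 - b*log(-b) + b*(1 - log(3))


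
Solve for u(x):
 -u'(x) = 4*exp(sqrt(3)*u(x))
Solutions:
 u(x) = sqrt(3)*(2*log(1/(C1 + 4*x)) - log(3))/6


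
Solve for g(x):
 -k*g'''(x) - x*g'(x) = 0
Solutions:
 g(x) = C1 + Integral(C2*airyai(x*(-1/k)^(1/3)) + C3*airybi(x*(-1/k)^(1/3)), x)


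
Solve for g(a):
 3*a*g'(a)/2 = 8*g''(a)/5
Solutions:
 g(a) = C1 + C2*erfi(sqrt(30)*a/8)


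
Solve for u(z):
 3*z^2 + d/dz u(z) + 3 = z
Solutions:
 u(z) = C1 - z^3 + z^2/2 - 3*z


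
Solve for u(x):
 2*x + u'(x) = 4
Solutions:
 u(x) = C1 - x^2 + 4*x


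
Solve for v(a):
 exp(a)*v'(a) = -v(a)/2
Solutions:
 v(a) = C1*exp(exp(-a)/2)


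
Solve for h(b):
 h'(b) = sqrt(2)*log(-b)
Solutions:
 h(b) = C1 + sqrt(2)*b*log(-b) - sqrt(2)*b


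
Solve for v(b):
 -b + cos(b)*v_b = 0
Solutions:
 v(b) = C1 + Integral(b/cos(b), b)


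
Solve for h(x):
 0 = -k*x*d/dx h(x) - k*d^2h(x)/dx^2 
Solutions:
 h(x) = C1 + C2*erf(sqrt(2)*x/2)


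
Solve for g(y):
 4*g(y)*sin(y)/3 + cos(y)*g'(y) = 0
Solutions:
 g(y) = C1*cos(y)^(4/3)


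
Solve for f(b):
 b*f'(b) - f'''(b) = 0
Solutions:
 f(b) = C1 + Integral(C2*airyai(b) + C3*airybi(b), b)


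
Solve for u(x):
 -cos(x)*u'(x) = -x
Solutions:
 u(x) = C1 + Integral(x/cos(x), x)


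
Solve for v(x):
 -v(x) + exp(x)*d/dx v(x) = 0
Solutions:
 v(x) = C1*exp(-exp(-x))


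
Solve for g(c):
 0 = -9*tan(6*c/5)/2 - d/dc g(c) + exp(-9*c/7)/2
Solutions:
 g(c) = C1 - 15*log(tan(6*c/5)^2 + 1)/8 - 7*exp(-9*c/7)/18


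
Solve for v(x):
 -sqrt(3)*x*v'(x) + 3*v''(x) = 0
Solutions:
 v(x) = C1 + C2*erfi(sqrt(2)*3^(3/4)*x/6)


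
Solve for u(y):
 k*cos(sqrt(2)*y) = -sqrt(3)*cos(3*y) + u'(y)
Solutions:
 u(y) = C1 + sqrt(2)*k*sin(sqrt(2)*y)/2 + sqrt(3)*sin(3*y)/3


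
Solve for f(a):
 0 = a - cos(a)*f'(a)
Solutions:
 f(a) = C1 + Integral(a/cos(a), a)


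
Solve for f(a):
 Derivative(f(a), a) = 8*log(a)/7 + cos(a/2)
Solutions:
 f(a) = C1 + 8*a*log(a)/7 - 8*a/7 + 2*sin(a/2)


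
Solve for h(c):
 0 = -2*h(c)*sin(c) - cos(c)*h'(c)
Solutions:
 h(c) = C1*cos(c)^2


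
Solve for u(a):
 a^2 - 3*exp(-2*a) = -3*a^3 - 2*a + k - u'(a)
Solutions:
 u(a) = C1 - 3*a^4/4 - a^3/3 - a^2 + a*k - 3*exp(-2*a)/2


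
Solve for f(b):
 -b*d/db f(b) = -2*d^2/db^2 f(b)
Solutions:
 f(b) = C1 + C2*erfi(b/2)


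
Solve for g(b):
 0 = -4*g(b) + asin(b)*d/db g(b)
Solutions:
 g(b) = C1*exp(4*Integral(1/asin(b), b))


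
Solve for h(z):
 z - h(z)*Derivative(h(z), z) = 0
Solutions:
 h(z) = -sqrt(C1 + z^2)
 h(z) = sqrt(C1 + z^2)


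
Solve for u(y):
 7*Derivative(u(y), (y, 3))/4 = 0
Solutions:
 u(y) = C1 + C2*y + C3*y^2


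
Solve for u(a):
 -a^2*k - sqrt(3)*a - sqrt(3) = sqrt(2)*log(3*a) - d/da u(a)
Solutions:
 u(a) = C1 + a^3*k/3 + sqrt(3)*a^2/2 + sqrt(2)*a*log(a) - sqrt(2)*a + sqrt(2)*a*log(3) + sqrt(3)*a


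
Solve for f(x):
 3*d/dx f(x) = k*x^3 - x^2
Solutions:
 f(x) = C1 + k*x^4/12 - x^3/9


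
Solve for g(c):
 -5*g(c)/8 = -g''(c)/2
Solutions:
 g(c) = C1*exp(-sqrt(5)*c/2) + C2*exp(sqrt(5)*c/2)


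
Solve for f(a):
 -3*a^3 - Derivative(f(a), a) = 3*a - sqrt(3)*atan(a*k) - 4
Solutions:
 f(a) = C1 - 3*a^4/4 - 3*a^2/2 + 4*a + sqrt(3)*Piecewise((a*atan(a*k) - log(a^2*k^2 + 1)/(2*k), Ne(k, 0)), (0, True))


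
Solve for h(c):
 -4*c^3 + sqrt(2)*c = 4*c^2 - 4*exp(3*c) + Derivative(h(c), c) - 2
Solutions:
 h(c) = C1 - c^4 - 4*c^3/3 + sqrt(2)*c^2/2 + 2*c + 4*exp(3*c)/3


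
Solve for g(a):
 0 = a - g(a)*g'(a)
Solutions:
 g(a) = -sqrt(C1 + a^2)
 g(a) = sqrt(C1 + a^2)


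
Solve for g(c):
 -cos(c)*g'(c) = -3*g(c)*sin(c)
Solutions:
 g(c) = C1/cos(c)^3


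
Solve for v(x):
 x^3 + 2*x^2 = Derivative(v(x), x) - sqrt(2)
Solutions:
 v(x) = C1 + x^4/4 + 2*x^3/3 + sqrt(2)*x


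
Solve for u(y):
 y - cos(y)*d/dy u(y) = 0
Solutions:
 u(y) = C1 + Integral(y/cos(y), y)


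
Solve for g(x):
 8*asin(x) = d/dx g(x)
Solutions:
 g(x) = C1 + 8*x*asin(x) + 8*sqrt(1 - x^2)


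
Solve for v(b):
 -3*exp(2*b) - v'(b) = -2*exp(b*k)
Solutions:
 v(b) = C1 - 3*exp(2*b)/2 + 2*exp(b*k)/k


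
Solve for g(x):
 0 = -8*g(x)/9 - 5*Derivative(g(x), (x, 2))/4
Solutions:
 g(x) = C1*sin(4*sqrt(10)*x/15) + C2*cos(4*sqrt(10)*x/15)


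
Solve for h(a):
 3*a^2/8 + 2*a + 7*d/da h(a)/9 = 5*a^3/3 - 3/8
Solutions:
 h(a) = C1 + 15*a^4/28 - 9*a^3/56 - 9*a^2/7 - 27*a/56


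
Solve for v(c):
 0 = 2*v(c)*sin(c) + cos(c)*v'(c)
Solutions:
 v(c) = C1*cos(c)^2


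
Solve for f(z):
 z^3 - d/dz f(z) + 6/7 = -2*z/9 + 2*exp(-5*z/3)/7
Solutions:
 f(z) = C1 + z^4/4 + z^2/9 + 6*z/7 + 6*exp(-5*z/3)/35


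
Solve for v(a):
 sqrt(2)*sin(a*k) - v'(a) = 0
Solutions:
 v(a) = C1 - sqrt(2)*cos(a*k)/k


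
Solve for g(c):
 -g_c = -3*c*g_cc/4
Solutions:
 g(c) = C1 + C2*c^(7/3)


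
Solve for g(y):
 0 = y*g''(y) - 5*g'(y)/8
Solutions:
 g(y) = C1 + C2*y^(13/8)


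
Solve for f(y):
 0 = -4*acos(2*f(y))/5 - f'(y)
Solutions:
 Integral(1/acos(2*_y), (_y, f(y))) = C1 - 4*y/5


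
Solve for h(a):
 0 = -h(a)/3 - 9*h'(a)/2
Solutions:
 h(a) = C1*exp(-2*a/27)


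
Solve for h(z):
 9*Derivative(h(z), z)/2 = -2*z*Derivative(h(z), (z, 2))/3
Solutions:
 h(z) = C1 + C2/z^(23/4)


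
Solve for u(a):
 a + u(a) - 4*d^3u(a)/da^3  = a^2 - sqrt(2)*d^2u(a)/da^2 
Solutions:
 u(a) = C1*exp(a*(-2^(1/3)*(sqrt(2) + 108 + sqrt(-2 + (sqrt(2) + 108)^2))^(1/3) - 2^(2/3)/(sqrt(2) + 108 + sqrt(-2 + (sqrt(2) + 108)^2))^(1/3) + 2*sqrt(2))/24)*sin(2^(1/3)*sqrt(3)*a*(-(sqrt(2) + 108 + sqrt(-2 + (sqrt(2) + 108)^2))^(1/3) + 2^(1/3)/(sqrt(2) + 108 + sqrt(-2 + (sqrt(2) + 108)^2))^(1/3))/24) + C2*exp(a*(-2^(1/3)*(sqrt(2) + 108 + sqrt(-2 + (sqrt(2) + 108)^2))^(1/3) - 2^(2/3)/(sqrt(2) + 108 + sqrt(-2 + (sqrt(2) + 108)^2))^(1/3) + 2*sqrt(2))/24)*cos(2^(1/3)*sqrt(3)*a*(-(sqrt(2) + 108 + sqrt(-2 + (sqrt(2) + 108)^2))^(1/3) + 2^(1/3)/(sqrt(2) + 108 + sqrt(-2 + (sqrt(2) + 108)^2))^(1/3))/24) + C3*exp(a*(2^(2/3)/(sqrt(2) + 108 + sqrt(-2 + (sqrt(2) + 108)^2))^(1/3) + sqrt(2) + 2^(1/3)*(sqrt(2) + 108 + sqrt(-2 + (sqrt(2) + 108)^2))^(1/3))/12) + a^2 - a - 2*sqrt(2)


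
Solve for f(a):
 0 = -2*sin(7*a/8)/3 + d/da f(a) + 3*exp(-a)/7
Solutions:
 f(a) = C1 - 16*cos(7*a/8)/21 + 3*exp(-a)/7


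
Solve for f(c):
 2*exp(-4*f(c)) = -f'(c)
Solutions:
 f(c) = log(-I*(C1 - 8*c)^(1/4))
 f(c) = log(I*(C1 - 8*c)^(1/4))
 f(c) = log(-(C1 - 8*c)^(1/4))
 f(c) = log(C1 - 8*c)/4


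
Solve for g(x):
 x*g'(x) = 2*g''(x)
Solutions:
 g(x) = C1 + C2*erfi(x/2)


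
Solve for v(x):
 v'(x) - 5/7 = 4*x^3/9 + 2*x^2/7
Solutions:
 v(x) = C1 + x^4/9 + 2*x^3/21 + 5*x/7


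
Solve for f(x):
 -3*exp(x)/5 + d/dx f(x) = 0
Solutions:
 f(x) = C1 + 3*exp(x)/5


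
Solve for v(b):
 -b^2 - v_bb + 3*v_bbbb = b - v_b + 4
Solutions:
 v(b) = C1 + C2*exp(2^(1/3)*b*(2/(sqrt(77) + 9)^(1/3) + 2^(1/3)*(sqrt(77) + 9)^(1/3))/12)*sin(2^(1/3)*sqrt(3)*b*(-2^(1/3)*(sqrt(77) + 9)^(1/3) + 2/(sqrt(77) + 9)^(1/3))/12) + C3*exp(2^(1/3)*b*(2/(sqrt(77) + 9)^(1/3) + 2^(1/3)*(sqrt(77) + 9)^(1/3))/12)*cos(2^(1/3)*sqrt(3)*b*(-2^(1/3)*(sqrt(77) + 9)^(1/3) + 2/(sqrt(77) + 9)^(1/3))/12) + C4*exp(-2^(1/3)*b*(2/(sqrt(77) + 9)^(1/3) + 2^(1/3)*(sqrt(77) + 9)^(1/3))/6) + b^3/3 + 3*b^2/2 + 7*b


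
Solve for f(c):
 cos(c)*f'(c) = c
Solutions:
 f(c) = C1 + Integral(c/cos(c), c)


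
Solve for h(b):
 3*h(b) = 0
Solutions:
 h(b) = 0


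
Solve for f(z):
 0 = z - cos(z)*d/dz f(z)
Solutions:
 f(z) = C1 + Integral(z/cos(z), z)


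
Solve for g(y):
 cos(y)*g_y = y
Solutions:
 g(y) = C1 + Integral(y/cos(y), y)


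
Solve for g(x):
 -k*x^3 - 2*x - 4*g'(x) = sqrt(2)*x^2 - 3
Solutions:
 g(x) = C1 - k*x^4/16 - sqrt(2)*x^3/12 - x^2/4 + 3*x/4


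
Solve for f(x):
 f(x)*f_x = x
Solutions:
 f(x) = -sqrt(C1 + x^2)
 f(x) = sqrt(C1 + x^2)


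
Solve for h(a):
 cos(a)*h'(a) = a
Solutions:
 h(a) = C1 + Integral(a/cos(a), a)


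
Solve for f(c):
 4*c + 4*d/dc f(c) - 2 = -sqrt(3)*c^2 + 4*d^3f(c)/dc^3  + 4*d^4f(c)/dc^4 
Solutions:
 f(c) = C1 + C2*exp(-c*(2*2^(1/3)/(3*sqrt(69) + 25)^(1/3) + 4 + 2^(2/3)*(3*sqrt(69) + 25)^(1/3))/12)*sin(2^(1/3)*sqrt(3)*c*(-2^(1/3)*(3*sqrt(69) + 25)^(1/3) + 2/(3*sqrt(69) + 25)^(1/3))/12) + C3*exp(-c*(2*2^(1/3)/(3*sqrt(69) + 25)^(1/3) + 4 + 2^(2/3)*(3*sqrt(69) + 25)^(1/3))/12)*cos(2^(1/3)*sqrt(3)*c*(-2^(1/3)*(3*sqrt(69) + 25)^(1/3) + 2/(3*sqrt(69) + 25)^(1/3))/12) + C4*exp(c*(-2 + 2*2^(1/3)/(3*sqrt(69) + 25)^(1/3) + 2^(2/3)*(3*sqrt(69) + 25)^(1/3))/6) - sqrt(3)*c^3/12 - c^2/2 - sqrt(3)*c/2 + c/2


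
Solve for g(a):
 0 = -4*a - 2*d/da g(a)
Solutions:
 g(a) = C1 - a^2


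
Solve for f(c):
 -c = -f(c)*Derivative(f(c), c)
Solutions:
 f(c) = -sqrt(C1 + c^2)
 f(c) = sqrt(C1 + c^2)


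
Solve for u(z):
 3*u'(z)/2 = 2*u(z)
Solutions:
 u(z) = C1*exp(4*z/3)


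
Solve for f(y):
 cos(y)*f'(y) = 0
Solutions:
 f(y) = C1


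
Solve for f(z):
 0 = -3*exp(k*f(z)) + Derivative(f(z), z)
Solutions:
 f(z) = Piecewise((log(-1/(C1*k + 3*k*z))/k, Ne(k, 0)), (nan, True))
 f(z) = Piecewise((C1 + 3*z, Eq(k, 0)), (nan, True))


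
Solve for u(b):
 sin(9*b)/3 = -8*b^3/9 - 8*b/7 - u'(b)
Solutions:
 u(b) = C1 - 2*b^4/9 - 4*b^2/7 + cos(9*b)/27


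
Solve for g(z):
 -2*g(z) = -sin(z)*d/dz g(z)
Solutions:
 g(z) = C1*(cos(z) - 1)/(cos(z) + 1)


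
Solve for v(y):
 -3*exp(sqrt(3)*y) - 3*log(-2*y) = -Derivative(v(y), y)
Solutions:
 v(y) = C1 + 3*y*log(-y) + 3*y*(-1 + log(2)) + sqrt(3)*exp(sqrt(3)*y)


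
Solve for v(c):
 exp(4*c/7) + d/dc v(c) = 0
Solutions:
 v(c) = C1 - 7*exp(4*c/7)/4


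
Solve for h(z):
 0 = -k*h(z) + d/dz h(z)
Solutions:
 h(z) = C1*exp(k*z)


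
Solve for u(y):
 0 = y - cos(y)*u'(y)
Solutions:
 u(y) = C1 + Integral(y/cos(y), y)


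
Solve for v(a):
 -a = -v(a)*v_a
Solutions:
 v(a) = -sqrt(C1 + a^2)
 v(a) = sqrt(C1 + a^2)


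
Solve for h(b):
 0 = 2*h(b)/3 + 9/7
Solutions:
 h(b) = -27/14


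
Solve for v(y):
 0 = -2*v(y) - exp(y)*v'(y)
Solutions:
 v(y) = C1*exp(2*exp(-y))


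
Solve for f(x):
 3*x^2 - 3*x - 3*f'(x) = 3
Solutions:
 f(x) = C1 + x^3/3 - x^2/2 - x


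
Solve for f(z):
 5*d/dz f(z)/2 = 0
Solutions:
 f(z) = C1


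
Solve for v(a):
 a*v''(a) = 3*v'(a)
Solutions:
 v(a) = C1 + C2*a^4


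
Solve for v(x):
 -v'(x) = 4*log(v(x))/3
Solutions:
 li(v(x)) = C1 - 4*x/3


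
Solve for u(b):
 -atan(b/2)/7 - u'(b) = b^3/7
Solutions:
 u(b) = C1 - b^4/28 - b*atan(b/2)/7 + log(b^2 + 4)/7


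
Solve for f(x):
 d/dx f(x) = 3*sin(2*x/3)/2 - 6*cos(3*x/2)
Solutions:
 f(x) = C1 - 4*sin(3*x/2) - 9*cos(2*x/3)/4


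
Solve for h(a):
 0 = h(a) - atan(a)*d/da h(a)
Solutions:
 h(a) = C1*exp(Integral(1/atan(a), a))


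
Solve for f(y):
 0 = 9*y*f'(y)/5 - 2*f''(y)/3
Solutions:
 f(y) = C1 + C2*erfi(3*sqrt(15)*y/10)


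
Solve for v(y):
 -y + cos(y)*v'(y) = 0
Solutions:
 v(y) = C1 + Integral(y/cos(y), y)


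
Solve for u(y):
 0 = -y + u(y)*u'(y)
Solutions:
 u(y) = -sqrt(C1 + y^2)
 u(y) = sqrt(C1 + y^2)


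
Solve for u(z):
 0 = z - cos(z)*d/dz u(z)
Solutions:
 u(z) = C1 + Integral(z/cos(z), z)


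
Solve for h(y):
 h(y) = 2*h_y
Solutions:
 h(y) = C1*exp(y/2)


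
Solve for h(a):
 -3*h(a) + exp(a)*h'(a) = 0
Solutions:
 h(a) = C1*exp(-3*exp(-a))


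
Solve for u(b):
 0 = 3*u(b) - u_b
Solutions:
 u(b) = C1*exp(3*b)


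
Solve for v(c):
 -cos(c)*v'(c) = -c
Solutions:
 v(c) = C1 + Integral(c/cos(c), c)


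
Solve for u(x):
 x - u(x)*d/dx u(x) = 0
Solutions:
 u(x) = -sqrt(C1 + x^2)
 u(x) = sqrt(C1 + x^2)


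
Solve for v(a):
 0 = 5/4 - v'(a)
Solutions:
 v(a) = C1 + 5*a/4


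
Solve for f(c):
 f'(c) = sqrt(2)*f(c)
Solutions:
 f(c) = C1*exp(sqrt(2)*c)


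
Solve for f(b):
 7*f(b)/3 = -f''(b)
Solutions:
 f(b) = C1*sin(sqrt(21)*b/3) + C2*cos(sqrt(21)*b/3)


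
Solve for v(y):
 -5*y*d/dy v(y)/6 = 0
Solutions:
 v(y) = C1


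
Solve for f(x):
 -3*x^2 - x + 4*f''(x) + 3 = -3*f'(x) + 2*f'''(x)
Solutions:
 f(x) = C1 + C2*exp(x*(1 - sqrt(10)/2)) + C3*exp(x*(1 + sqrt(10)/2)) + x^3/3 - 7*x^2/6 + 31*x/9


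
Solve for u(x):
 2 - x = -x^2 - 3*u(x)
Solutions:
 u(x) = -x^2/3 + x/3 - 2/3


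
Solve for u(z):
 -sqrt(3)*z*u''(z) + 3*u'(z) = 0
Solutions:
 u(z) = C1 + C2*z^(1 + sqrt(3))


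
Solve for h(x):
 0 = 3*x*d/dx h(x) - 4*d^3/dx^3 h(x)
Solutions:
 h(x) = C1 + Integral(C2*airyai(6^(1/3)*x/2) + C3*airybi(6^(1/3)*x/2), x)


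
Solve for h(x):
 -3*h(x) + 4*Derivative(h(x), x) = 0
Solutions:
 h(x) = C1*exp(3*x/4)


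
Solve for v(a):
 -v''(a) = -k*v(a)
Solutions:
 v(a) = C1*exp(-a*sqrt(k)) + C2*exp(a*sqrt(k))


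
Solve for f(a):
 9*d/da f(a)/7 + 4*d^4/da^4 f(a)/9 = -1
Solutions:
 f(a) = C1 + C4*exp(-3*294^(1/3)*a/14) - 7*a/9 + (C2*sin(3*3^(5/6)*98^(1/3)*a/28) + C3*cos(3*3^(5/6)*98^(1/3)*a/28))*exp(3*294^(1/3)*a/28)


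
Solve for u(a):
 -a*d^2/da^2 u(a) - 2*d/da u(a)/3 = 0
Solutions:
 u(a) = C1 + C2*a^(1/3)


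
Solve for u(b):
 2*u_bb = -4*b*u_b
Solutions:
 u(b) = C1 + C2*erf(b)


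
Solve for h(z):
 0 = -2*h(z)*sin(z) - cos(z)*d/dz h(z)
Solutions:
 h(z) = C1*cos(z)^2


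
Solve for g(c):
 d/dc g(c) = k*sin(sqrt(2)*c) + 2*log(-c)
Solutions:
 g(c) = C1 + 2*c*log(-c) - 2*c - sqrt(2)*k*cos(sqrt(2)*c)/2


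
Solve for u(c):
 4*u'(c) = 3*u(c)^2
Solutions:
 u(c) = -4/(C1 + 3*c)


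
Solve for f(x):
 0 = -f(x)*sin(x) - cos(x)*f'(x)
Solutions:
 f(x) = C1*cos(x)


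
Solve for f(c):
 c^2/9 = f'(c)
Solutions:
 f(c) = C1 + c^3/27


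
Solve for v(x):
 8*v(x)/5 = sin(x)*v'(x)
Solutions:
 v(x) = C1*(cos(x) - 1)^(4/5)/(cos(x) + 1)^(4/5)


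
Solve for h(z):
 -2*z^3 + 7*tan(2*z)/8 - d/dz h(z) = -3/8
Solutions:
 h(z) = C1 - z^4/2 + 3*z/8 - 7*log(cos(2*z))/16


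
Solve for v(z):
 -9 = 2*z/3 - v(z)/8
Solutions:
 v(z) = 16*z/3 + 72


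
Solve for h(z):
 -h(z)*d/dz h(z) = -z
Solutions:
 h(z) = -sqrt(C1 + z^2)
 h(z) = sqrt(C1 + z^2)


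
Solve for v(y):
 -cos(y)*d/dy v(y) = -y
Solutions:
 v(y) = C1 + Integral(y/cos(y), y)


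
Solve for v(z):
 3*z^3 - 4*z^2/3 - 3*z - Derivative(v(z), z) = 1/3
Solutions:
 v(z) = C1 + 3*z^4/4 - 4*z^3/9 - 3*z^2/2 - z/3


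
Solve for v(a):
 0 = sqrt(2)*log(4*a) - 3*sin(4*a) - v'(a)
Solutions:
 v(a) = C1 + sqrt(2)*a*(log(a) - 1) + 2*sqrt(2)*a*log(2) + 3*cos(4*a)/4


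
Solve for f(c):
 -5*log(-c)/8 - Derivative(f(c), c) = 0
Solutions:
 f(c) = C1 - 5*c*log(-c)/8 + 5*c/8


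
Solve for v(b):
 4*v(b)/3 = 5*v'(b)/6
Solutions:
 v(b) = C1*exp(8*b/5)


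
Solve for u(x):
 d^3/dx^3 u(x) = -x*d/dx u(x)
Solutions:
 u(x) = C1 + Integral(C2*airyai(-x) + C3*airybi(-x), x)


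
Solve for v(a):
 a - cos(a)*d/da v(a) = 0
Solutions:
 v(a) = C1 + Integral(a/cos(a), a)


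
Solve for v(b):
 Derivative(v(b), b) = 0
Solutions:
 v(b) = C1


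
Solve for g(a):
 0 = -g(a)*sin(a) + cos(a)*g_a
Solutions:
 g(a) = C1/cos(a)


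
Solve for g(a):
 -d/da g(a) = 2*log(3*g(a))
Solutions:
 Integral(1/(log(_y) + log(3)), (_y, g(a)))/2 = C1 - a


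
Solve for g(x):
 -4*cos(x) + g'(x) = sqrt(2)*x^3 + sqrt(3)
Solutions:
 g(x) = C1 + sqrt(2)*x^4/4 + sqrt(3)*x + 4*sin(x)


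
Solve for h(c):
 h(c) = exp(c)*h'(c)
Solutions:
 h(c) = C1*exp(-exp(-c))


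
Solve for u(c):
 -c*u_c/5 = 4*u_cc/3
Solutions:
 u(c) = C1 + C2*erf(sqrt(30)*c/20)


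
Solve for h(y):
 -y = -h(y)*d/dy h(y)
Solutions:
 h(y) = -sqrt(C1 + y^2)
 h(y) = sqrt(C1 + y^2)


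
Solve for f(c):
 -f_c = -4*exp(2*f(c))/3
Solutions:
 f(c) = log(-1/(C1 + 4*c))/2 - log(2) + log(6)/2
 f(c) = log(-sqrt(-1/(C1 + 4*c))) - log(2) + log(6)/2


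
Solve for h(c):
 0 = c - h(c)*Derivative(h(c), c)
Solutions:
 h(c) = -sqrt(C1 + c^2)
 h(c) = sqrt(C1 + c^2)


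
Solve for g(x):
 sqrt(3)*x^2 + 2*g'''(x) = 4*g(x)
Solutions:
 g(x) = C3*exp(2^(1/3)*x) + sqrt(3)*x^2/4 + (C1*sin(2^(1/3)*sqrt(3)*x/2) + C2*cos(2^(1/3)*sqrt(3)*x/2))*exp(-2^(1/3)*x/2)


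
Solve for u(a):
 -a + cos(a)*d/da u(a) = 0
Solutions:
 u(a) = C1 + Integral(a/cos(a), a)


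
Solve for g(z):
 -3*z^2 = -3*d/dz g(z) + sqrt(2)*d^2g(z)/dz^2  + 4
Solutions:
 g(z) = C1 + C2*exp(3*sqrt(2)*z/2) + z^3/3 + sqrt(2)*z^2/3 + 16*z/9


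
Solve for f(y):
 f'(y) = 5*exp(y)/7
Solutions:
 f(y) = C1 + 5*exp(y)/7


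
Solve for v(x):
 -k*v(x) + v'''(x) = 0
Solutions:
 v(x) = C1*exp(k^(1/3)*x) + C2*exp(k^(1/3)*x*(-1 + sqrt(3)*I)/2) + C3*exp(-k^(1/3)*x*(1 + sqrt(3)*I)/2)


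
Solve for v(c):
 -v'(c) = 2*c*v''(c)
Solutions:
 v(c) = C1 + C2*sqrt(c)


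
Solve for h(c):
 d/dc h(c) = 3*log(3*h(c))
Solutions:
 -Integral(1/(log(_y) + log(3)), (_y, h(c)))/3 = C1 - c


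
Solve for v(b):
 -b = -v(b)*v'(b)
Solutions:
 v(b) = -sqrt(C1 + b^2)
 v(b) = sqrt(C1 + b^2)


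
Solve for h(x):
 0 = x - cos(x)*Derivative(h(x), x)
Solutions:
 h(x) = C1 + Integral(x/cos(x), x)


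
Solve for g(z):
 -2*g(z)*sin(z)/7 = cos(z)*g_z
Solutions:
 g(z) = C1*cos(z)^(2/7)


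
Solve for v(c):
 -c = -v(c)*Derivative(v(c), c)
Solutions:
 v(c) = -sqrt(C1 + c^2)
 v(c) = sqrt(C1 + c^2)


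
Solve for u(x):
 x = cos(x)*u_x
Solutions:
 u(x) = C1 + Integral(x/cos(x), x)


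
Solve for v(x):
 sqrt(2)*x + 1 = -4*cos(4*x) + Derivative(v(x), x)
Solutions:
 v(x) = C1 + sqrt(2)*x^2/2 + x + sin(4*x)


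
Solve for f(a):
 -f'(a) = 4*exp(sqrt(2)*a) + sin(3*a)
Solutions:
 f(a) = C1 - 2*sqrt(2)*exp(sqrt(2)*a) + cos(3*a)/3


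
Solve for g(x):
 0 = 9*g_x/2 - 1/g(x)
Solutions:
 g(x) = -sqrt(C1 + 4*x)/3
 g(x) = sqrt(C1 + 4*x)/3


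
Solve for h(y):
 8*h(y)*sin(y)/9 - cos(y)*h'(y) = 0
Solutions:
 h(y) = C1/cos(y)^(8/9)


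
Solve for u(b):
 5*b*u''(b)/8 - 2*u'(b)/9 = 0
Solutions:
 u(b) = C1 + C2*b^(61/45)


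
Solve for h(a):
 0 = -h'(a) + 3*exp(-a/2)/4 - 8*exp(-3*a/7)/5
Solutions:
 h(a) = C1 - 3*exp(-a/2)/2 + 56*exp(-3*a/7)/15


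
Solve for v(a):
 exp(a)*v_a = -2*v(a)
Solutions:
 v(a) = C1*exp(2*exp(-a))


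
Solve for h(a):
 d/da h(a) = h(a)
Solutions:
 h(a) = C1*exp(a)


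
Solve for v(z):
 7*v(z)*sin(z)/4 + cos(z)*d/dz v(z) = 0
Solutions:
 v(z) = C1*cos(z)^(7/4)


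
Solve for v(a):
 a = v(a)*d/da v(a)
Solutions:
 v(a) = -sqrt(C1 + a^2)
 v(a) = sqrt(C1 + a^2)


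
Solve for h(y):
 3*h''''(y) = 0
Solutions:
 h(y) = C1 + C2*y + C3*y^2 + C4*y^3


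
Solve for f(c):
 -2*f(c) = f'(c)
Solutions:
 f(c) = C1*exp(-2*c)


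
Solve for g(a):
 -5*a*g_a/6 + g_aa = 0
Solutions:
 g(a) = C1 + C2*erfi(sqrt(15)*a/6)


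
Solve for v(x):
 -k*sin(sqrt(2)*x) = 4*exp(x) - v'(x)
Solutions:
 v(x) = C1 - sqrt(2)*k*cos(sqrt(2)*x)/2 + 4*exp(x)


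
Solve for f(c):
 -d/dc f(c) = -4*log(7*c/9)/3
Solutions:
 f(c) = C1 + 4*c*log(c)/3 - 8*c*log(3)/3 - 4*c/3 + 4*c*log(7)/3


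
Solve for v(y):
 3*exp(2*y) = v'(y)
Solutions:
 v(y) = C1 + 3*exp(2*y)/2


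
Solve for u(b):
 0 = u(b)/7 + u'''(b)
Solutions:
 u(b) = C3*exp(-7^(2/3)*b/7) + (C1*sin(sqrt(3)*7^(2/3)*b/14) + C2*cos(sqrt(3)*7^(2/3)*b/14))*exp(7^(2/3)*b/14)


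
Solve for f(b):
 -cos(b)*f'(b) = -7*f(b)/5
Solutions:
 f(b) = C1*(sin(b) + 1)^(7/10)/(sin(b) - 1)^(7/10)


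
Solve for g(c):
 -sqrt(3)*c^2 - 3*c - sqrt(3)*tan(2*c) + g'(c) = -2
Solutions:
 g(c) = C1 + sqrt(3)*c^3/3 + 3*c^2/2 - 2*c - sqrt(3)*log(cos(2*c))/2


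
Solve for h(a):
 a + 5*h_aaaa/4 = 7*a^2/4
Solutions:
 h(a) = C1 + C2*a + C3*a^2 + C4*a^3 + 7*a^6/1800 - a^5/150


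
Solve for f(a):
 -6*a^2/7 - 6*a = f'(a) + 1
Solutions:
 f(a) = C1 - 2*a^3/7 - 3*a^2 - a


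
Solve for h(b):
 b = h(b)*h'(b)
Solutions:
 h(b) = -sqrt(C1 + b^2)
 h(b) = sqrt(C1 + b^2)


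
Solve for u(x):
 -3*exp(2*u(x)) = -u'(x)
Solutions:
 u(x) = log(-sqrt(-1/(C1 + 3*x))) - log(2)/2
 u(x) = log(-1/(C1 + 3*x))/2 - log(2)/2


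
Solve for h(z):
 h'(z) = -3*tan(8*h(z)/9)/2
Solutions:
 h(z) = -9*asin(C1*exp(-4*z/3))/8 + 9*pi/8
 h(z) = 9*asin(C1*exp(-4*z/3))/8


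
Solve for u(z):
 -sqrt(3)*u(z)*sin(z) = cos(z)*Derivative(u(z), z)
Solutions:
 u(z) = C1*cos(z)^(sqrt(3))


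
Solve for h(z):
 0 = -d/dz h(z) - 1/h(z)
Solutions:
 h(z) = -sqrt(C1 - 2*z)
 h(z) = sqrt(C1 - 2*z)


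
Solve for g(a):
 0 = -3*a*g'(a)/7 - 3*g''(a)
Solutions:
 g(a) = C1 + C2*erf(sqrt(14)*a/14)


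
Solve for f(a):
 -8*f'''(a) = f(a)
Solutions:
 f(a) = C3*exp(-a/2) + (C1*sin(sqrt(3)*a/4) + C2*cos(sqrt(3)*a/4))*exp(a/4)


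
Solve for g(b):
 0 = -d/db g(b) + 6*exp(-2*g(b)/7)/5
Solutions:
 g(b) = 7*log(-sqrt(C1 + 6*b)) - 7*log(35) + 7*log(70)/2
 g(b) = 7*log(C1 + 6*b)/2 - 7*log(35) + 7*log(70)/2


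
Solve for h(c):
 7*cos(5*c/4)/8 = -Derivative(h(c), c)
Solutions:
 h(c) = C1 - 7*sin(5*c/4)/10


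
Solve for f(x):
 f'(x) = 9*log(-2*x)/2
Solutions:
 f(x) = C1 + 9*x*log(-x)/2 + 9*x*(-1 + log(2))/2


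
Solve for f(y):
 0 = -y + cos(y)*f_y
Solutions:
 f(y) = C1 + Integral(y/cos(y), y)


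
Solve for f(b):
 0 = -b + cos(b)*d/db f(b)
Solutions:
 f(b) = C1 + Integral(b/cos(b), b)


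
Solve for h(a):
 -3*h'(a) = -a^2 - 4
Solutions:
 h(a) = C1 + a^3/9 + 4*a/3


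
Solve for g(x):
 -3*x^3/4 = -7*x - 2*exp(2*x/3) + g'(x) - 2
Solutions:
 g(x) = C1 - 3*x^4/16 + 7*x^2/2 + 2*x + 3*exp(2*x/3)


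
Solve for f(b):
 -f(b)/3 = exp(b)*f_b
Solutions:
 f(b) = C1*exp(exp(-b)/3)


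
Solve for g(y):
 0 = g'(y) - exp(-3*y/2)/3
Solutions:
 g(y) = C1 - 2*exp(-3*y/2)/9


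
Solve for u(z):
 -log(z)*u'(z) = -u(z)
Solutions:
 u(z) = C1*exp(li(z))
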